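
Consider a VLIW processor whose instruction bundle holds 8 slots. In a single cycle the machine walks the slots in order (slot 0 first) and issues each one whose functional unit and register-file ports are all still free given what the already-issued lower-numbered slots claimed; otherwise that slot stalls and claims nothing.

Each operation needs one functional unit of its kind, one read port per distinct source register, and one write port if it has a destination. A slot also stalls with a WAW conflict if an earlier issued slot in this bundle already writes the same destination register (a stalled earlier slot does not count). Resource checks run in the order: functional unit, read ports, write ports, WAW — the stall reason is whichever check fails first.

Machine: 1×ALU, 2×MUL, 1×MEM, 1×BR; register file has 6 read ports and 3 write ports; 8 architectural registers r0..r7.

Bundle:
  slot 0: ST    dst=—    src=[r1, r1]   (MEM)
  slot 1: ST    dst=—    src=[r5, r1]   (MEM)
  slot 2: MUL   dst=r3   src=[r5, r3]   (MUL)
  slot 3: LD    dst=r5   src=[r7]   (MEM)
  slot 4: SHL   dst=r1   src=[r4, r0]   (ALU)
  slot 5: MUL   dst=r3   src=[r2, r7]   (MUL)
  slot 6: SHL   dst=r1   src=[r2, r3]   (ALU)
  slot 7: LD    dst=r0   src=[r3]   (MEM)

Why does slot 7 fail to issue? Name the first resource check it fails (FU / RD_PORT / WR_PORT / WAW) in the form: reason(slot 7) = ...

(0) want 1×MEM +1rd +0wr — yes → AL1|MU2|ME0|BR1|rd5|wr3
(1) want 1×MEM +2rd +0wr — FU → AL1|MU2|ME0|BR1|rd5|wr3
(2) want 1×MUL +2rd +1wr — yes → AL1|MU1|ME0|BR1|rd3|wr2
(3) want 1×MEM +1rd +1wr — FU → AL1|MU1|ME0|BR1|rd3|wr2
(4) want 1×ALU +2rd +1wr — yes → AL0|MU1|ME0|BR1|rd1|wr1
(5) want 1×MUL +2rd +1wr — RD_PORT → AL0|MU1|ME0|BR1|rd1|wr1
(6) want 1×ALU +2rd +1wr — FU → AL0|MU1|ME0|BR1|rd1|wr1
(7) want 1×MEM +1rd +1wr — FU → AL0|MU1|ME0|BR1|rd1|wr1

reason(slot 7) = FU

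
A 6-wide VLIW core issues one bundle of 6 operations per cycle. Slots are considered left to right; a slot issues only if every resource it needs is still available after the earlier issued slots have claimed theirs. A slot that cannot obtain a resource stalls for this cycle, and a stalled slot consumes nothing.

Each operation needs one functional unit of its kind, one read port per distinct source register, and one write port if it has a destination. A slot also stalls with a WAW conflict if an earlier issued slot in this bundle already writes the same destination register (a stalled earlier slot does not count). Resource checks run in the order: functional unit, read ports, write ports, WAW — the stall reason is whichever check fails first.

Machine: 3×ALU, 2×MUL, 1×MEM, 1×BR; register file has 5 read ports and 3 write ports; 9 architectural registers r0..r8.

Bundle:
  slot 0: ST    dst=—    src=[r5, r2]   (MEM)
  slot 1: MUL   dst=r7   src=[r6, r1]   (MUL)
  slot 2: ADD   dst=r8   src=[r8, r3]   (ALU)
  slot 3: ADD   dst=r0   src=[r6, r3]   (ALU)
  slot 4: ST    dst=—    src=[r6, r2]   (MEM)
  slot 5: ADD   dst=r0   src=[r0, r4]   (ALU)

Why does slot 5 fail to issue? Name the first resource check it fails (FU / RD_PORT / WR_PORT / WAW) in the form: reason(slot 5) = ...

[0] MEM needs rd=2 wr=0: ok; after: ALU=3 MUL=2 MEM=0 BR=1, R=3, W=3
[1] MUL needs rd=2 wr=1: ok; after: ALU=3 MUL=1 MEM=0 BR=1, R=1, W=2
[2] ALU needs rd=2 wr=1: RD_PORT; after: ALU=3 MUL=1 MEM=0 BR=1, R=1, W=2
[3] ALU needs rd=2 wr=1: RD_PORT; after: ALU=3 MUL=1 MEM=0 BR=1, R=1, W=2
[4] MEM needs rd=2 wr=0: FU; after: ALU=3 MUL=1 MEM=0 BR=1, R=1, W=2
[5] ALU needs rd=2 wr=1: RD_PORT; after: ALU=3 MUL=1 MEM=0 BR=1, R=1, W=2

reason(slot 5) = RD_PORT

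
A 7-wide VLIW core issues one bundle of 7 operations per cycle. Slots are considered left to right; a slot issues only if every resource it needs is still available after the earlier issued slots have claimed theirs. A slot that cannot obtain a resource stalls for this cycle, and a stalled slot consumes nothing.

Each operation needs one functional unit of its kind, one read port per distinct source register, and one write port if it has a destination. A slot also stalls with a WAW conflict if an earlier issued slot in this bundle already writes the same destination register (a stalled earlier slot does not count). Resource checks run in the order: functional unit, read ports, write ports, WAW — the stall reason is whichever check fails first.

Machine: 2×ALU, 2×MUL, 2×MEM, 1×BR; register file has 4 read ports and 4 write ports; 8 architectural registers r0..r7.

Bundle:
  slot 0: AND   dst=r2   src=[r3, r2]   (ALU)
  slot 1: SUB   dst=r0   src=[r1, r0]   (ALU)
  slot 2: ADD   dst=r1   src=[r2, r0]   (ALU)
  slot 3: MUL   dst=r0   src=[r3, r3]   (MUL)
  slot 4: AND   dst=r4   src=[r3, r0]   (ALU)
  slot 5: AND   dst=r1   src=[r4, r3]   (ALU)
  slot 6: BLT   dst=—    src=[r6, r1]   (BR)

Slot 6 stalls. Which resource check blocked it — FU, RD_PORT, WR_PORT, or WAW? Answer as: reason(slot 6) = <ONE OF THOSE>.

reason(slot 6) = RD_PORT

#0 ALU src=r3,r2 dispatched  <A:1 Mu:2 Ld:2 B:1 rd:2 wr:3>
#1 ALU src=r1,r0 dispatched  <A:0 Mu:2 Ld:2 B:1 rd:0 wr:2>
#2 ALU src=r2,r0 held:FU  <A:0 Mu:2 Ld:2 B:1 rd:0 wr:2>
#3 MUL src=r3,r3 held:RD_PORT  <A:0 Mu:2 Ld:2 B:1 rd:0 wr:2>
#4 ALU src=r3,r0 held:FU  <A:0 Mu:2 Ld:2 B:1 rd:0 wr:2>
#5 ALU src=r4,r3 held:FU  <A:0 Mu:2 Ld:2 B:1 rd:0 wr:2>
#6 BR src=r6,r1 held:RD_PORT  <A:0 Mu:2 Ld:2 B:1 rd:0 wr:2>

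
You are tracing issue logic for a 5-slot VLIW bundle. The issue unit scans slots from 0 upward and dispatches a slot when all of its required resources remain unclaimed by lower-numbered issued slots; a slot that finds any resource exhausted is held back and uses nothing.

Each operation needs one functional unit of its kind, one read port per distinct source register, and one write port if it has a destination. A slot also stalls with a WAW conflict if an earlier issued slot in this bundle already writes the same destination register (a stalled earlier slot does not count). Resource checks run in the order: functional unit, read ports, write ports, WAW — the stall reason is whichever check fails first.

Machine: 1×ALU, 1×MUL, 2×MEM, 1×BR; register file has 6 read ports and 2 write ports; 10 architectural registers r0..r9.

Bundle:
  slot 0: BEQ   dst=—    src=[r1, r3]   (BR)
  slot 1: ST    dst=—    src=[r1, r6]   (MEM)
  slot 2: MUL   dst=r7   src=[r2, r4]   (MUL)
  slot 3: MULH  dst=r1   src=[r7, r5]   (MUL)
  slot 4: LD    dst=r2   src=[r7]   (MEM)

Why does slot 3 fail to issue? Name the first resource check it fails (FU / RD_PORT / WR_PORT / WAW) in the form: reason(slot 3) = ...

reason(slot 3) = FU

  0. BR ⇒ go  {1A/1Mu/2Ld/0B | 4r 2w}
  1. MEM ⇒ go  {1A/1Mu/1Ld/0B | 2r 2w}
  2. MUL→r7 ⇒ go  {1A/0Mu/1Ld/0B | 0r 1w}
  3. MUL→r1 ⇒ no(FU)  {1A/0Mu/1Ld/0B | 0r 1w}
  4. MEM→r2 ⇒ no(RD_PORT)  {1A/0Mu/1Ld/0B | 0r 1w}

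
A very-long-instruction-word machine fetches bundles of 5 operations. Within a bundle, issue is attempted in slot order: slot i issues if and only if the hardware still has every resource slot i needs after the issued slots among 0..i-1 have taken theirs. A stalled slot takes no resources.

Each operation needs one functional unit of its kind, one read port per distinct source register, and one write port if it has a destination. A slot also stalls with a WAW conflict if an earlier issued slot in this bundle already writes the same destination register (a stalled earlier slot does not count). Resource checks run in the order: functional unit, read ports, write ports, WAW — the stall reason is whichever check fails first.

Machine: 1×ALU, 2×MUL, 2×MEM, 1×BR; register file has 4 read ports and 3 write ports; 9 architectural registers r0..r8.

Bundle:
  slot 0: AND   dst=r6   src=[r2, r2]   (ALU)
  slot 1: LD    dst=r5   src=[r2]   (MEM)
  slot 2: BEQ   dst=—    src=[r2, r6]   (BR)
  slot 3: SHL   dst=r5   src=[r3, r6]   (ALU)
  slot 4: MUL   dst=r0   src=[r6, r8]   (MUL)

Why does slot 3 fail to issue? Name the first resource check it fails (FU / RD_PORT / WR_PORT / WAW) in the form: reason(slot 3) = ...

#0 ALU src=r2,r2 dispatched  <A:0 Mu:2 Ld:2 B:1 rd:3 wr:2>
#1 MEM src=r2 dispatched  <A:0 Mu:2 Ld:1 B:1 rd:2 wr:1>
#2 BR src=r2,r6 dispatched  <A:0 Mu:2 Ld:1 B:0 rd:0 wr:1>
#3 ALU src=r3,r6 held:FU  <A:0 Mu:2 Ld:1 B:0 rd:0 wr:1>
#4 MUL src=r6,r8 held:RD_PORT  <A:0 Mu:2 Ld:1 B:0 rd:0 wr:1>

reason(slot 3) = FU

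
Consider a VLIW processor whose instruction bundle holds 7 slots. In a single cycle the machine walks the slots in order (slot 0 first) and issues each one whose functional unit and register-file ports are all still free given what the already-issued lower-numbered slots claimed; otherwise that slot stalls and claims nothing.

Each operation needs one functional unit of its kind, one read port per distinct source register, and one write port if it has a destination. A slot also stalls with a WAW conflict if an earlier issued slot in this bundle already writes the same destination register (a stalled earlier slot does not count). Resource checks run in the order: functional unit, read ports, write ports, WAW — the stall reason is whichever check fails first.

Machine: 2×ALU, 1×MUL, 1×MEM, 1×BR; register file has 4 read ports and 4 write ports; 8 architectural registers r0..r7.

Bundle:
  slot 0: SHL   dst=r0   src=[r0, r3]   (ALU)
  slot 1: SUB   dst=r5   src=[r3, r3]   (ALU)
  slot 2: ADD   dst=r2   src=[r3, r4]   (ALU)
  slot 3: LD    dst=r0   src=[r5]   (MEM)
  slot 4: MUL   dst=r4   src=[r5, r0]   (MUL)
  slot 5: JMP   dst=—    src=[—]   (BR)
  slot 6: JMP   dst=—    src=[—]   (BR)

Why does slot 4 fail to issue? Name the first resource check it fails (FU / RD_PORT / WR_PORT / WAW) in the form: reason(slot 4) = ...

reason(slot 4) = RD_PORT

#0 ALU src=r0,r3 dispatched  <A:1 Mu:1 Ld:1 B:1 rd:2 wr:3>
#1 ALU src=r3,r3 dispatched  <A:0 Mu:1 Ld:1 B:1 rd:1 wr:2>
#2 ALU src=r3,r4 held:FU  <A:0 Mu:1 Ld:1 B:1 rd:1 wr:2>
#3 MEM src=r5 held:WAW  <A:0 Mu:1 Ld:1 B:1 rd:1 wr:2>
#4 MUL src=r5,r0 held:RD_PORT  <A:0 Mu:1 Ld:1 B:1 rd:1 wr:2>
#5 BR src=- dispatched  <A:0 Mu:1 Ld:1 B:0 rd:1 wr:2>
#6 BR src=- held:FU  <A:0 Mu:1 Ld:1 B:0 rd:1 wr:2>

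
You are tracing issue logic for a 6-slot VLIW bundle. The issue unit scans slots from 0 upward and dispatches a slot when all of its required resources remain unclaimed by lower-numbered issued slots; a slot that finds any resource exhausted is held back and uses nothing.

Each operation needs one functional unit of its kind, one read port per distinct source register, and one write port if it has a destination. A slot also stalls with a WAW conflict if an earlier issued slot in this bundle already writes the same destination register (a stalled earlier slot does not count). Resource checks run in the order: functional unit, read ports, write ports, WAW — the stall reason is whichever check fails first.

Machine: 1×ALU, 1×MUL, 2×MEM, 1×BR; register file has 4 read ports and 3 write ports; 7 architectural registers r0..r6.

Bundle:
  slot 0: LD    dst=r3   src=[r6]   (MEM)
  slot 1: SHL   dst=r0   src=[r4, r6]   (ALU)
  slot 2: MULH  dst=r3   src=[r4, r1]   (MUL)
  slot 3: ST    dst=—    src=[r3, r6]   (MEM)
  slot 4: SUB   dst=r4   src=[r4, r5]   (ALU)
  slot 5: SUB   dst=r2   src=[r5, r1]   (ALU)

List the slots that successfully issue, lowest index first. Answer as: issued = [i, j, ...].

slot 0 (MEM): ISSUE — free A1,Mu1,Ld1,B1 rp3 wp2
slot 1 (ALU): ISSUE — free A0,Mu1,Ld1,B1 rp1 wp1
slot 2 (MUL): stall RD_PORT — free A0,Mu1,Ld1,B1 rp1 wp1
slot 3 (MEM): stall RD_PORT — free A0,Mu1,Ld1,B1 rp1 wp1
slot 4 (ALU): stall FU — free A0,Mu1,Ld1,B1 rp1 wp1
slot 5 (ALU): stall FU — free A0,Mu1,Ld1,B1 rp1 wp1

issued = [0, 1]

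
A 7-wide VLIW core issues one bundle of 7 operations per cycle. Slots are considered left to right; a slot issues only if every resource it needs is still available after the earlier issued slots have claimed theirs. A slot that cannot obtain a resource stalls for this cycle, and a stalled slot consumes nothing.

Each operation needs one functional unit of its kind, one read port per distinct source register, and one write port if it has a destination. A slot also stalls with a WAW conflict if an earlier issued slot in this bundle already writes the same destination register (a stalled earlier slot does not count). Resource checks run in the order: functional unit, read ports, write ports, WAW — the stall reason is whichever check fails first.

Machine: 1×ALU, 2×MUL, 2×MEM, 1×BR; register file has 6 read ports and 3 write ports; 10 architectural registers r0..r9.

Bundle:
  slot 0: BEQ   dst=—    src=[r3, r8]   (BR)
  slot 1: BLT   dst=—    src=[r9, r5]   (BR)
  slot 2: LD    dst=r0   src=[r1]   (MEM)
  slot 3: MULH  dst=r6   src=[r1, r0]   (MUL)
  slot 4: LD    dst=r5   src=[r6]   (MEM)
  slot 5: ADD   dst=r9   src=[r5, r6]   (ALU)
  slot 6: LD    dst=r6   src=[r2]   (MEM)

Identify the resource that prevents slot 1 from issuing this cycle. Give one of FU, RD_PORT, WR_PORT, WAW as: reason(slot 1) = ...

reason(slot 1) = FU

[0] BR needs rd=2 wr=0: ok; after: ALU=1 MUL=2 MEM=2 BR=0, R=4, W=3
[1] BR needs rd=2 wr=0: FU; after: ALU=1 MUL=2 MEM=2 BR=0, R=4, W=3
[2] MEM needs rd=1 wr=1: ok; after: ALU=1 MUL=2 MEM=1 BR=0, R=3, W=2
[3] MUL needs rd=2 wr=1: ok; after: ALU=1 MUL=1 MEM=1 BR=0, R=1, W=1
[4] MEM needs rd=1 wr=1: ok; after: ALU=1 MUL=1 MEM=0 BR=0, R=0, W=0
[5] ALU needs rd=2 wr=1: RD_PORT; after: ALU=1 MUL=1 MEM=0 BR=0, R=0, W=0
[6] MEM needs rd=1 wr=1: FU; after: ALU=1 MUL=1 MEM=0 BR=0, R=0, W=0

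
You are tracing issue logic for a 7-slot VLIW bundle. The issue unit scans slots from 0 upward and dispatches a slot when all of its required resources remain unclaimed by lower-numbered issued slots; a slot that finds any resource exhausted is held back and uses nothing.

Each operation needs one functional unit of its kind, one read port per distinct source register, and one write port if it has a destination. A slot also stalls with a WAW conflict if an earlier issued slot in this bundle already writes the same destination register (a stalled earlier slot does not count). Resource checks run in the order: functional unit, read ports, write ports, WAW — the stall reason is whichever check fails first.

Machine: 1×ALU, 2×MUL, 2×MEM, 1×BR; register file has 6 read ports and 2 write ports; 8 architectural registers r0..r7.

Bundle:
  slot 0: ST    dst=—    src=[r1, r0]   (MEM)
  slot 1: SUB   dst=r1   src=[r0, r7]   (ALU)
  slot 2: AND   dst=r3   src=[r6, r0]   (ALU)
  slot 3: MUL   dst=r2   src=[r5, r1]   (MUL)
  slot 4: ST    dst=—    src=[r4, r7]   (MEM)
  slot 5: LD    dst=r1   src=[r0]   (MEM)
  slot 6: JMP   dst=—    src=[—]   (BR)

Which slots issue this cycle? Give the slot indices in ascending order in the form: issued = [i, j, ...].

  0. MEM ⇒ go  {1A/2Mu/1Ld/1B | 4r 2w}
  1. ALU→r1 ⇒ go  {0A/2Mu/1Ld/1B | 2r 1w}
  2. ALU→r3 ⇒ no(FU)  {0A/2Mu/1Ld/1B | 2r 1w}
  3. MUL→r2 ⇒ go  {0A/1Mu/1Ld/1B | 0r 0w}
  4. MEM ⇒ no(RD_PORT)  {0A/1Mu/1Ld/1B | 0r 0w}
  5. MEM→r1 ⇒ no(RD_PORT)  {0A/1Mu/1Ld/1B | 0r 0w}
  6. BR ⇒ go  {0A/1Mu/1Ld/0B | 0r 0w}

issued = [0, 1, 3, 6]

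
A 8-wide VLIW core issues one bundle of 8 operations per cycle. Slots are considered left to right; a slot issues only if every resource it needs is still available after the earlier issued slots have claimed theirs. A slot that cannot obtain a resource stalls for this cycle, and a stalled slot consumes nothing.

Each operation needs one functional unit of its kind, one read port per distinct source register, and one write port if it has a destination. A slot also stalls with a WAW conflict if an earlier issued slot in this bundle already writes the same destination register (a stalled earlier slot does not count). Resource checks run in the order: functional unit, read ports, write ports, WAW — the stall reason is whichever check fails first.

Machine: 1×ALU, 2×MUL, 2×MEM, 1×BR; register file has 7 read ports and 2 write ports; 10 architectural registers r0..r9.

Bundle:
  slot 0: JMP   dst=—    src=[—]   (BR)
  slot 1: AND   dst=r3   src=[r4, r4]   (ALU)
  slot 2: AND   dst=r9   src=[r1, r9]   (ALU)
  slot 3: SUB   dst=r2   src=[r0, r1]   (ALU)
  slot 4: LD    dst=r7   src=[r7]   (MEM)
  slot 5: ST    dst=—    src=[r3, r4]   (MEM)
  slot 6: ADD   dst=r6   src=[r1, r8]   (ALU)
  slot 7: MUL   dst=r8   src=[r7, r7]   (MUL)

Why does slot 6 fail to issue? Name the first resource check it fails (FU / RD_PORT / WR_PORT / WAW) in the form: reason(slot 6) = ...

#0 BR src=- dispatched  <A:1 Mu:2 Ld:2 B:0 rd:7 wr:2>
#1 ALU src=r4,r4 dispatched  <A:0 Mu:2 Ld:2 B:0 rd:6 wr:1>
#2 ALU src=r1,r9 held:FU  <A:0 Mu:2 Ld:2 B:0 rd:6 wr:1>
#3 ALU src=r0,r1 held:FU  <A:0 Mu:2 Ld:2 B:0 rd:6 wr:1>
#4 MEM src=r7 dispatched  <A:0 Mu:2 Ld:1 B:0 rd:5 wr:0>
#5 MEM src=r3,r4 dispatched  <A:0 Mu:2 Ld:0 B:0 rd:3 wr:0>
#6 ALU src=r1,r8 held:FU  <A:0 Mu:2 Ld:0 B:0 rd:3 wr:0>
#7 MUL src=r7,r7 held:WR_PORT  <A:0 Mu:2 Ld:0 B:0 rd:3 wr:0>

reason(slot 6) = FU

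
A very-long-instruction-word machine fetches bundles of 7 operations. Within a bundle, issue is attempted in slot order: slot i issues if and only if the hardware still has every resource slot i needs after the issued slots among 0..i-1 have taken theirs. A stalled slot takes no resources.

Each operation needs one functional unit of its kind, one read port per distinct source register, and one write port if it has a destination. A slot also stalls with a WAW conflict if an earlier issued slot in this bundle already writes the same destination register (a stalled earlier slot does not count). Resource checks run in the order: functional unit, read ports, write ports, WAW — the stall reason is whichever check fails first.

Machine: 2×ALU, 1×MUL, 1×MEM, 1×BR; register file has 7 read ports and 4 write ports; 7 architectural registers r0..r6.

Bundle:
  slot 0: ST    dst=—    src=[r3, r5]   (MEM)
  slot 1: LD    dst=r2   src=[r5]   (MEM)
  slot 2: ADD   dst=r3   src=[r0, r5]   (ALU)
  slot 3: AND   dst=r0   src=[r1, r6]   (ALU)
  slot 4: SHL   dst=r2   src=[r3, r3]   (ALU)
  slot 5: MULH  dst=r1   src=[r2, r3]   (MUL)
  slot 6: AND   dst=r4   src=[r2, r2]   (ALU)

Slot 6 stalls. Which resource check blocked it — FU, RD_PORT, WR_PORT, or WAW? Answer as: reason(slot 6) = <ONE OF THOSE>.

#0 MEM src=r3,r5 dispatched  <A:2 Mu:1 Ld:0 B:1 rd:5 wr:4>
#1 MEM src=r5 held:FU  <A:2 Mu:1 Ld:0 B:1 rd:5 wr:4>
#2 ALU src=r0,r5 dispatched  <A:1 Mu:1 Ld:0 B:1 rd:3 wr:3>
#3 ALU src=r1,r6 dispatched  <A:0 Mu:1 Ld:0 B:1 rd:1 wr:2>
#4 ALU src=r3,r3 held:FU  <A:0 Mu:1 Ld:0 B:1 rd:1 wr:2>
#5 MUL src=r2,r3 held:RD_PORT  <A:0 Mu:1 Ld:0 B:1 rd:1 wr:2>
#6 ALU src=r2,r2 held:FU  <A:0 Mu:1 Ld:0 B:1 rd:1 wr:2>

reason(slot 6) = FU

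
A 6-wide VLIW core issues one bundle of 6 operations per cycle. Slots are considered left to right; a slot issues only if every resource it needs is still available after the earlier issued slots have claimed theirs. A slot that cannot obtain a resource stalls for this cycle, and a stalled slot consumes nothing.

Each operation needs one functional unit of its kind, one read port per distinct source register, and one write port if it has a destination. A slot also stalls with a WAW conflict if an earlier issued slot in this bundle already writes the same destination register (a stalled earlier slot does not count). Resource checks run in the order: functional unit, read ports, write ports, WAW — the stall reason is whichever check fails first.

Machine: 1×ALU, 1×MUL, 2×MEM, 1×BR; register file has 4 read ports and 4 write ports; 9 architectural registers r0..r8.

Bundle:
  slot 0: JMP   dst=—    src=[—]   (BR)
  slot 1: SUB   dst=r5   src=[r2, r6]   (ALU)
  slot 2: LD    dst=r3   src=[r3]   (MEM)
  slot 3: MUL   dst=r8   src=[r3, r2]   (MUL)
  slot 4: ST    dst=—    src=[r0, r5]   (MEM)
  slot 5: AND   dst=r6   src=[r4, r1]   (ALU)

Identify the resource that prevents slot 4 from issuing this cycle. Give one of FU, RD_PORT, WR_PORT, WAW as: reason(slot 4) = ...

reason(slot 4) = RD_PORT

[0] BR needs rd=0 wr=0: ok; after: ALU=1 MUL=1 MEM=2 BR=0, R=4, W=4
[1] ALU needs rd=2 wr=1: ok; after: ALU=0 MUL=1 MEM=2 BR=0, R=2, W=3
[2] MEM needs rd=1 wr=1: ok; after: ALU=0 MUL=1 MEM=1 BR=0, R=1, W=2
[3] MUL needs rd=2 wr=1: RD_PORT; after: ALU=0 MUL=1 MEM=1 BR=0, R=1, W=2
[4] MEM needs rd=2 wr=0: RD_PORT; after: ALU=0 MUL=1 MEM=1 BR=0, R=1, W=2
[5] ALU needs rd=2 wr=1: FU; after: ALU=0 MUL=1 MEM=1 BR=0, R=1, W=2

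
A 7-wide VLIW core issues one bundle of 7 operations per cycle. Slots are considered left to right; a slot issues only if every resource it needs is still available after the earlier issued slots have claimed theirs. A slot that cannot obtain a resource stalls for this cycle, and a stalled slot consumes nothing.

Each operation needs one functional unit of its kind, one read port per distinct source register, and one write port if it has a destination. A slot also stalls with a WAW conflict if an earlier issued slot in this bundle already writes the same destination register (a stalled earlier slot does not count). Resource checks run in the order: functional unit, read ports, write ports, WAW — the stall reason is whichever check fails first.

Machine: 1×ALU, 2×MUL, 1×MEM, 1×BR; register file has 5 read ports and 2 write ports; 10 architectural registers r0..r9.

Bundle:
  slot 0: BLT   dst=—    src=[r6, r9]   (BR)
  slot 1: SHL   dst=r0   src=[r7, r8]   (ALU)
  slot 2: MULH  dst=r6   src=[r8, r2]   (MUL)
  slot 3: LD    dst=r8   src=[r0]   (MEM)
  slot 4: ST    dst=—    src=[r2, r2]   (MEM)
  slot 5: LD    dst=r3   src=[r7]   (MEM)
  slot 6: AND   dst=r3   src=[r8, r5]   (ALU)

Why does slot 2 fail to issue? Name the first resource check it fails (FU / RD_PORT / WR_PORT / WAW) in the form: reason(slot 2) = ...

reason(slot 2) = RD_PORT

slot 0 (BR): ISSUE — free A1,Mu2,Ld1,B0 rp3 wp2
slot 1 (ALU): ISSUE — free A0,Mu2,Ld1,B0 rp1 wp1
slot 2 (MUL): stall RD_PORT — free A0,Mu2,Ld1,B0 rp1 wp1
slot 3 (MEM): ISSUE — free A0,Mu2,Ld0,B0 rp0 wp0
slot 4 (MEM): stall FU — free A0,Mu2,Ld0,B0 rp0 wp0
slot 5 (MEM): stall FU — free A0,Mu2,Ld0,B0 rp0 wp0
slot 6 (ALU): stall FU — free A0,Mu2,Ld0,B0 rp0 wp0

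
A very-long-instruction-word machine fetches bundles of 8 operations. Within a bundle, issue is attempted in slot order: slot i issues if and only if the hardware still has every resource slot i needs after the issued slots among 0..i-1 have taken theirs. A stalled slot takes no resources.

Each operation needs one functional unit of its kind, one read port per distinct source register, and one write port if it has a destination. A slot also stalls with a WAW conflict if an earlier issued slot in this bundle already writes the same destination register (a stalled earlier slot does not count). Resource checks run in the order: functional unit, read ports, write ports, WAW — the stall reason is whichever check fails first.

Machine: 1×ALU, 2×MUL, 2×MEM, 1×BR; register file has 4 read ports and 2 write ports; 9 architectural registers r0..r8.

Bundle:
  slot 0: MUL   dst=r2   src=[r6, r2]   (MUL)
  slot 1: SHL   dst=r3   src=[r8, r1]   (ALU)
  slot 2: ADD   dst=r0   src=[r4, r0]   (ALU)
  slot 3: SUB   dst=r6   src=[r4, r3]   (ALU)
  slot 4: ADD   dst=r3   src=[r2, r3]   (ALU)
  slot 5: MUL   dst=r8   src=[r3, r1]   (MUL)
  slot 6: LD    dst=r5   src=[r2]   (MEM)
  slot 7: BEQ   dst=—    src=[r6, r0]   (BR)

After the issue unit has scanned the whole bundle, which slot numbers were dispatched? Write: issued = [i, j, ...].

issued = [0, 1]

slot 0 (MUL): ISSUE — free A1,Mu1,Ld2,B1 rp2 wp1
slot 1 (ALU): ISSUE — free A0,Mu1,Ld2,B1 rp0 wp0
slot 2 (ALU): stall FU — free A0,Mu1,Ld2,B1 rp0 wp0
slot 3 (ALU): stall FU — free A0,Mu1,Ld2,B1 rp0 wp0
slot 4 (ALU): stall FU — free A0,Mu1,Ld2,B1 rp0 wp0
slot 5 (MUL): stall RD_PORT — free A0,Mu1,Ld2,B1 rp0 wp0
slot 6 (MEM): stall RD_PORT — free A0,Mu1,Ld2,B1 rp0 wp0
slot 7 (BR): stall RD_PORT — free A0,Mu1,Ld2,B1 rp0 wp0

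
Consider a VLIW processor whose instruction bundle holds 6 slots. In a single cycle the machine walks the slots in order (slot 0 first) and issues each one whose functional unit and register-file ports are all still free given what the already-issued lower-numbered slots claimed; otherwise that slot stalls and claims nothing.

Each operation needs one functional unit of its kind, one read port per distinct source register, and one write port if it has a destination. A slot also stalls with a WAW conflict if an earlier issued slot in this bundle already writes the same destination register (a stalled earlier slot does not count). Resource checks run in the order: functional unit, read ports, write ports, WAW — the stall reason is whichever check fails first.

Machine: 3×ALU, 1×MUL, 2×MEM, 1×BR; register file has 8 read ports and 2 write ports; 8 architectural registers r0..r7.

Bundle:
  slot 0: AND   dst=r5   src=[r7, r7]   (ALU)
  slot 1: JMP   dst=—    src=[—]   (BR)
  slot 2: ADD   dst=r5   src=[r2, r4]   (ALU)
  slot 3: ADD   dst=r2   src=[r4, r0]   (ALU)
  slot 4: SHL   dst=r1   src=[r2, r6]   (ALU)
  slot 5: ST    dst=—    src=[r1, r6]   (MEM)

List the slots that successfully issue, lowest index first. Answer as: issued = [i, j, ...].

slot 0 (ALU): ISSUE — free A2,Mu1,Ld2,B1 rp7 wp1
slot 1 (BR): ISSUE — free A2,Mu1,Ld2,B0 rp7 wp1
slot 2 (ALU): stall WAW — free A2,Mu1,Ld2,B0 rp7 wp1
slot 3 (ALU): ISSUE — free A1,Mu1,Ld2,B0 rp5 wp0
slot 4 (ALU): stall WR_PORT — free A1,Mu1,Ld2,B0 rp5 wp0
slot 5 (MEM): ISSUE — free A1,Mu1,Ld1,B0 rp3 wp0

issued = [0, 1, 3, 5]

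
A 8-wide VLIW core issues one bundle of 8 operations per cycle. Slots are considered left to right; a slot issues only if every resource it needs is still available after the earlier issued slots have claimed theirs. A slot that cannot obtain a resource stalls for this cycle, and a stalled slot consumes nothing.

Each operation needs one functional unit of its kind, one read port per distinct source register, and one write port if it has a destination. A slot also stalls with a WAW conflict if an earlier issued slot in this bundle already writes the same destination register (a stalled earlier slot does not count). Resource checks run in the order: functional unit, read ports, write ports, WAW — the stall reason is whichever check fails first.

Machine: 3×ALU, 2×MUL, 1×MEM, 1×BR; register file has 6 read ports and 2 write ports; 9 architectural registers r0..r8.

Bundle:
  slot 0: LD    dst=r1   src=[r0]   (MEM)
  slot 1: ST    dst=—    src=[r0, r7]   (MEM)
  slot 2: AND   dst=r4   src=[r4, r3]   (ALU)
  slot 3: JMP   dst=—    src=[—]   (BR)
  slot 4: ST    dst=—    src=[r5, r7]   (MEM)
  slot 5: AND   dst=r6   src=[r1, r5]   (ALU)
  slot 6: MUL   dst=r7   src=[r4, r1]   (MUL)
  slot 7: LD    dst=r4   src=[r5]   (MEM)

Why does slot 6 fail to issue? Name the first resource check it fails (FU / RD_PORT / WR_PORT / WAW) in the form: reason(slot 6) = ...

reason(slot 6) = WR_PORT

(0) want 1×MEM +1rd +1wr — yes → AL3|MU2|ME0|BR1|rd5|wr1
(1) want 1×MEM +2rd +0wr — FU → AL3|MU2|ME0|BR1|rd5|wr1
(2) want 1×ALU +2rd +1wr — yes → AL2|MU2|ME0|BR1|rd3|wr0
(3) want 1×BR +0rd +0wr — yes → AL2|MU2|ME0|BR0|rd3|wr0
(4) want 1×MEM +2rd +0wr — FU → AL2|MU2|ME0|BR0|rd3|wr0
(5) want 1×ALU +2rd +1wr — WR_PORT → AL2|MU2|ME0|BR0|rd3|wr0
(6) want 1×MUL +2rd +1wr — WR_PORT → AL2|MU2|ME0|BR0|rd3|wr0
(7) want 1×MEM +1rd +1wr — FU → AL2|MU2|ME0|BR0|rd3|wr0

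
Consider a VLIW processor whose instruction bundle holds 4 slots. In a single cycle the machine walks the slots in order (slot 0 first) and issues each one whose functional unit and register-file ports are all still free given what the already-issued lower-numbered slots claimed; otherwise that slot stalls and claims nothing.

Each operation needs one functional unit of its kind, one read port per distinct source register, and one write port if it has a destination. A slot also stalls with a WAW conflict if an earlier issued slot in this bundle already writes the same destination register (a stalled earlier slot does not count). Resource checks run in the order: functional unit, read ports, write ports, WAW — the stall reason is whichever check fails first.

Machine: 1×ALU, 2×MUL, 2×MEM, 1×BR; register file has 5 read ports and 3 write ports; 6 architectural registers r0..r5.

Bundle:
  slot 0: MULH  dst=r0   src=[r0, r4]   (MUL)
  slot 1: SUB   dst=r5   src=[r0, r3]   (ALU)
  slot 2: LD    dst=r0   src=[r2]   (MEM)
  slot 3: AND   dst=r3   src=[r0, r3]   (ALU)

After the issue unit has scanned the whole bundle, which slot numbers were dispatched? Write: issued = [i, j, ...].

issued = [0, 1]

slot 0 (MUL): ISSUE — free A1,Mu1,Ld2,B1 rp3 wp2
slot 1 (ALU): ISSUE — free A0,Mu1,Ld2,B1 rp1 wp1
slot 2 (MEM): stall WAW — free A0,Mu1,Ld2,B1 rp1 wp1
slot 3 (ALU): stall FU — free A0,Mu1,Ld2,B1 rp1 wp1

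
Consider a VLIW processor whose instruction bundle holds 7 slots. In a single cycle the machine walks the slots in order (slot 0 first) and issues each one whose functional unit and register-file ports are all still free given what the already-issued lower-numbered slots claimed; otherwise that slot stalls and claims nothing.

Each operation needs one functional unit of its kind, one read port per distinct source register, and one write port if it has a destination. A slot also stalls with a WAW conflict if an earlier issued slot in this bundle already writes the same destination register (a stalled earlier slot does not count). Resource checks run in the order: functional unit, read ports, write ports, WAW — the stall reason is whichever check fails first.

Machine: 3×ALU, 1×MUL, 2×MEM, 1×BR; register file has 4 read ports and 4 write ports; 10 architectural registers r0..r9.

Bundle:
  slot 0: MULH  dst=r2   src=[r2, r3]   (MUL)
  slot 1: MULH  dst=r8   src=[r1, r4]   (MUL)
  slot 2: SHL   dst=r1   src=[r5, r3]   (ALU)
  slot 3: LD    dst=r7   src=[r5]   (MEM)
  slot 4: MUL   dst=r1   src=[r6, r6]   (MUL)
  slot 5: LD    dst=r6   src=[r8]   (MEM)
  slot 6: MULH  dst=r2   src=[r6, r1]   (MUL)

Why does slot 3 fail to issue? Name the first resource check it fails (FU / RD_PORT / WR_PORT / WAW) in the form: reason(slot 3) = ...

slot 0 (MUL): ISSUE — free A3,Mu0,Ld2,B1 rp2 wp3
slot 1 (MUL): stall FU — free A3,Mu0,Ld2,B1 rp2 wp3
slot 2 (ALU): ISSUE — free A2,Mu0,Ld2,B1 rp0 wp2
slot 3 (MEM): stall RD_PORT — free A2,Mu0,Ld2,B1 rp0 wp2
slot 4 (MUL): stall FU — free A2,Mu0,Ld2,B1 rp0 wp2
slot 5 (MEM): stall RD_PORT — free A2,Mu0,Ld2,B1 rp0 wp2
slot 6 (MUL): stall FU — free A2,Mu0,Ld2,B1 rp0 wp2

reason(slot 3) = RD_PORT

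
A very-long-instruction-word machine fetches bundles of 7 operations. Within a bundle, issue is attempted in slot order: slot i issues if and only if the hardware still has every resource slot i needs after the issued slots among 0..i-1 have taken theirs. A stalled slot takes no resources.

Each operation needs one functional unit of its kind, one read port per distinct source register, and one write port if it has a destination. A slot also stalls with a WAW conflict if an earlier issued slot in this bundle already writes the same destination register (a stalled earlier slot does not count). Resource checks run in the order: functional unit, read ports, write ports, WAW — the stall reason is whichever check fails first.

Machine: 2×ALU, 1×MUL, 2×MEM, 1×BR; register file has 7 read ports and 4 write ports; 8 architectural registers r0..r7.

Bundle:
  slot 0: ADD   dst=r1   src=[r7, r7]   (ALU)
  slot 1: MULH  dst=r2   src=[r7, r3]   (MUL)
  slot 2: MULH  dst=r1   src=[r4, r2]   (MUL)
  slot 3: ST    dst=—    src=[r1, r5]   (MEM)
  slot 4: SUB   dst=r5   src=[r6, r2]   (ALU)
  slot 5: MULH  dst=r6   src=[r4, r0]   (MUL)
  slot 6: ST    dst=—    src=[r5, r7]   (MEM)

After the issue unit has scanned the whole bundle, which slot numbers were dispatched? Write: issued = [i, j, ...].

  0. ALU→r1 ⇒ go  {1A/1Mu/2Ld/1B | 6r 3w}
  1. MUL→r2 ⇒ go  {1A/0Mu/2Ld/1B | 4r 2w}
  2. MUL→r1 ⇒ no(FU)  {1A/0Mu/2Ld/1B | 4r 2w}
  3. MEM ⇒ go  {1A/0Mu/1Ld/1B | 2r 2w}
  4. ALU→r5 ⇒ go  {0A/0Mu/1Ld/1B | 0r 1w}
  5. MUL→r6 ⇒ no(FU)  {0A/0Mu/1Ld/1B | 0r 1w}
  6. MEM ⇒ no(RD_PORT)  {0A/0Mu/1Ld/1B | 0r 1w}

issued = [0, 1, 3, 4]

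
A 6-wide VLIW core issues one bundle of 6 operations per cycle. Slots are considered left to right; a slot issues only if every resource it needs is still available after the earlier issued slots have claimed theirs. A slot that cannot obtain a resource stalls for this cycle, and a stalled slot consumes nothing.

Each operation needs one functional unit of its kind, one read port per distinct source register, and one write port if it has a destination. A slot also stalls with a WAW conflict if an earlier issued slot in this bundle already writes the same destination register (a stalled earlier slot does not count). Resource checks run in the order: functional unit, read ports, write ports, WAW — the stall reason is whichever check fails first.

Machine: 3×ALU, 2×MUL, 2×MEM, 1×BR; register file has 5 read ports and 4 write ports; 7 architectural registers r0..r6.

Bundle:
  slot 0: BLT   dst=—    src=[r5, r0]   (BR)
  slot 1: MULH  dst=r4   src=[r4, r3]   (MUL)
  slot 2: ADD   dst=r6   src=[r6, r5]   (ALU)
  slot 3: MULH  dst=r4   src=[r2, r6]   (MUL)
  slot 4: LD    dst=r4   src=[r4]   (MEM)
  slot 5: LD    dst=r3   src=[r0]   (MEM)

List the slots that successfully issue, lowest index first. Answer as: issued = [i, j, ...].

issued = [0, 1, 5]

[0] BR needs rd=2 wr=0: ok; after: ALU=3 MUL=2 MEM=2 BR=0, R=3, W=4
[1] MUL needs rd=2 wr=1: ok; after: ALU=3 MUL=1 MEM=2 BR=0, R=1, W=3
[2] ALU needs rd=2 wr=1: RD_PORT; after: ALU=3 MUL=1 MEM=2 BR=0, R=1, W=3
[3] MUL needs rd=2 wr=1: RD_PORT; after: ALU=3 MUL=1 MEM=2 BR=0, R=1, W=3
[4] MEM needs rd=1 wr=1: WAW; after: ALU=3 MUL=1 MEM=2 BR=0, R=1, W=3
[5] MEM needs rd=1 wr=1: ok; after: ALU=3 MUL=1 MEM=1 BR=0, R=0, W=2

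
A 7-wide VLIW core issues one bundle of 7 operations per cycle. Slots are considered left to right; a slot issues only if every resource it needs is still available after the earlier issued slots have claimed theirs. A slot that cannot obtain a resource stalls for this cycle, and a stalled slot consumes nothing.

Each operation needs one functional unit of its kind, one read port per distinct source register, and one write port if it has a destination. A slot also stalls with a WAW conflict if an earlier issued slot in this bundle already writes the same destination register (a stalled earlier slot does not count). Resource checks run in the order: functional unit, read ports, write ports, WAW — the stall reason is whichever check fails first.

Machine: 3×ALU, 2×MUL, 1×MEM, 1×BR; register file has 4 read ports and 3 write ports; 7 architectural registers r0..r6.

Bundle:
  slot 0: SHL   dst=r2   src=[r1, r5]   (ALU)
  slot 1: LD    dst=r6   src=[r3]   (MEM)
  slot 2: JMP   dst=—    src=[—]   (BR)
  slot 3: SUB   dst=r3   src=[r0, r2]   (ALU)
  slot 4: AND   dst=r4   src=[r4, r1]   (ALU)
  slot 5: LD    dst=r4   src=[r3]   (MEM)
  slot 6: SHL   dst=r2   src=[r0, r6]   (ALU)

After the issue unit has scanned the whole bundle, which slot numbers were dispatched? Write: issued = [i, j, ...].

issued = [0, 1, 2]

  0. ALU→r2 ⇒ go  {2A/2Mu/1Ld/1B | 2r 2w}
  1. MEM→r6 ⇒ go  {2A/2Mu/0Ld/1B | 1r 1w}
  2. BR ⇒ go  {2A/2Mu/0Ld/0B | 1r 1w}
  3. ALU→r3 ⇒ no(RD_PORT)  {2A/2Mu/0Ld/0B | 1r 1w}
  4. ALU→r4 ⇒ no(RD_PORT)  {2A/2Mu/0Ld/0B | 1r 1w}
  5. MEM→r4 ⇒ no(FU)  {2A/2Mu/0Ld/0B | 1r 1w}
  6. ALU→r2 ⇒ no(RD_PORT)  {2A/2Mu/0Ld/0B | 1r 1w}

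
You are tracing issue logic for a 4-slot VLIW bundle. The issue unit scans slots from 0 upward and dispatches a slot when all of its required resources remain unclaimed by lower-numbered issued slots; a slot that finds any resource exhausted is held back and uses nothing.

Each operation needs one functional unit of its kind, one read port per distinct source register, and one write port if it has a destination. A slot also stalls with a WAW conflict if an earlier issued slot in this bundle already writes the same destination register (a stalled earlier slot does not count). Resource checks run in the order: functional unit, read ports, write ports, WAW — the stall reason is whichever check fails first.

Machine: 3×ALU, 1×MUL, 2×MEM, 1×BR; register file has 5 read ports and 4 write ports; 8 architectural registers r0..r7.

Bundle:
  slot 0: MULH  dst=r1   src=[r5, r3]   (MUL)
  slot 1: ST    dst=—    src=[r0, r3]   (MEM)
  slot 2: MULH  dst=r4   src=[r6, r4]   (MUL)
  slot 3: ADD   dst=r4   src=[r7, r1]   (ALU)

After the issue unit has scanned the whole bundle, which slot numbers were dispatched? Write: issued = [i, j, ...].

issued = [0, 1]

(0) want 1×MUL +2rd +1wr — yes → AL3|MU0|ME2|BR1|rd3|wr3
(1) want 1×MEM +2rd +0wr — yes → AL3|MU0|ME1|BR1|rd1|wr3
(2) want 1×MUL +2rd +1wr — FU → AL3|MU0|ME1|BR1|rd1|wr3
(3) want 1×ALU +2rd +1wr — RD_PORT → AL3|MU0|ME1|BR1|rd1|wr3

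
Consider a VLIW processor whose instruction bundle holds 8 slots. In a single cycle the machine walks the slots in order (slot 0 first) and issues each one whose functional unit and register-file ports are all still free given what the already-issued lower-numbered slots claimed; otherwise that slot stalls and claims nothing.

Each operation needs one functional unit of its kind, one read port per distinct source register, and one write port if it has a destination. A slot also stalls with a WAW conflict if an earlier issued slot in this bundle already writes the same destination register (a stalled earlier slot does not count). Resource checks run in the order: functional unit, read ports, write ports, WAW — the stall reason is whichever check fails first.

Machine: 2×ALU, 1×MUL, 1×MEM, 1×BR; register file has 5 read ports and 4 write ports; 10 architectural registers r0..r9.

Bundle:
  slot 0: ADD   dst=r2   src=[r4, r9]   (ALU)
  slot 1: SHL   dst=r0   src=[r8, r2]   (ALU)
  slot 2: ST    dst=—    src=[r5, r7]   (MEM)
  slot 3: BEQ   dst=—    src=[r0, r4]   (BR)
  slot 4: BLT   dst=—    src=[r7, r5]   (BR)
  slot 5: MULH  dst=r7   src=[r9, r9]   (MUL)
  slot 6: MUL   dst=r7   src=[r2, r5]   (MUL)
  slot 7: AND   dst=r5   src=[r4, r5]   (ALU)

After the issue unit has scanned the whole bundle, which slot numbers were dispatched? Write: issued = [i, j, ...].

#0 ALU src=r4,r9 dispatched  <A:1 Mu:1 Ld:1 B:1 rd:3 wr:3>
#1 ALU src=r8,r2 dispatched  <A:0 Mu:1 Ld:1 B:1 rd:1 wr:2>
#2 MEM src=r5,r7 held:RD_PORT  <A:0 Mu:1 Ld:1 B:1 rd:1 wr:2>
#3 BR src=r0,r4 held:RD_PORT  <A:0 Mu:1 Ld:1 B:1 rd:1 wr:2>
#4 BR src=r7,r5 held:RD_PORT  <A:0 Mu:1 Ld:1 B:1 rd:1 wr:2>
#5 MUL src=r9,r9 dispatched  <A:0 Mu:0 Ld:1 B:1 rd:0 wr:1>
#6 MUL src=r2,r5 held:FU  <A:0 Mu:0 Ld:1 B:1 rd:0 wr:1>
#7 ALU src=r4,r5 held:FU  <A:0 Mu:0 Ld:1 B:1 rd:0 wr:1>

issued = [0, 1, 5]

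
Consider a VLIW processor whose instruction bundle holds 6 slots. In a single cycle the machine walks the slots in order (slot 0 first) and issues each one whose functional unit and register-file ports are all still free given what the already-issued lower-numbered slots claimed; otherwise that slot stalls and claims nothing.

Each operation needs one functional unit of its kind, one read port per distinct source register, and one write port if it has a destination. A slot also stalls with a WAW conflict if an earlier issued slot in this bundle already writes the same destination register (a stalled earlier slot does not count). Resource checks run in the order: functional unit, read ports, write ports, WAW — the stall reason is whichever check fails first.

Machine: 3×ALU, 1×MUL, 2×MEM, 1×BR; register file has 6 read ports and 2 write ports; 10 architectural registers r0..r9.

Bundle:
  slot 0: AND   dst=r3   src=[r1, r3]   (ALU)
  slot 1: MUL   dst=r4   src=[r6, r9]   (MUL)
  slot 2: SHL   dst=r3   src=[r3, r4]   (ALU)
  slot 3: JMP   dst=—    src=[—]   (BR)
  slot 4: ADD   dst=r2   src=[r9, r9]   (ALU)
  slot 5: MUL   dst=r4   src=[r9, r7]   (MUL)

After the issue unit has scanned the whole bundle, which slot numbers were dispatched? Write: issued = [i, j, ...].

slot 0 (ALU): ISSUE — free A2,Mu1,Ld2,B1 rp4 wp1
slot 1 (MUL): ISSUE — free A2,Mu0,Ld2,B1 rp2 wp0
slot 2 (ALU): stall WR_PORT — free A2,Mu0,Ld2,B1 rp2 wp0
slot 3 (BR): ISSUE — free A2,Mu0,Ld2,B0 rp2 wp0
slot 4 (ALU): stall WR_PORT — free A2,Mu0,Ld2,B0 rp2 wp0
slot 5 (MUL): stall FU — free A2,Mu0,Ld2,B0 rp2 wp0

issued = [0, 1, 3]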